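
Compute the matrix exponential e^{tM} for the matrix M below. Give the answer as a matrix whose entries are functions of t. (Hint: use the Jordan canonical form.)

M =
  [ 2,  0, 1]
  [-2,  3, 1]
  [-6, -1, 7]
e^{tM} =
  [-t^2*exp(4*t) - 2*t*exp(4*t) + exp(4*t), -t^2*exp(4*t)/2, t^2*exp(4*t)/2 + t*exp(4*t)]
  [-2*t*exp(4*t), -t*exp(4*t) + exp(4*t), t*exp(4*t)]
  [-2*t^2*exp(4*t) - 6*t*exp(4*t), -t^2*exp(4*t) - t*exp(4*t), t^2*exp(4*t) + 3*t*exp(4*t) + exp(4*t)]

Strategy: write M = P · J · P⁻¹ where J is a Jordan canonical form, so e^{tM} = P · e^{tJ} · P⁻¹, and e^{tJ} can be computed block-by-block.

M has Jordan form
J =
  [4, 1, 0]
  [0, 4, 1]
  [0, 0, 4]
(up to reordering of blocks).

Per-block formulas:
  For a 3×3 Jordan block J_3(4): exp(t · J_3(4)) = e^(4t)·(I + t·N + (t^2/2)·N^2), where N is the 3×3 nilpotent shift.

After assembling e^{tJ} and conjugating by P, we get:

e^{tM} =
  [-t^2*exp(4*t) - 2*t*exp(4*t) + exp(4*t), -t^2*exp(4*t)/2, t^2*exp(4*t)/2 + t*exp(4*t)]
  [-2*t*exp(4*t), -t*exp(4*t) + exp(4*t), t*exp(4*t)]
  [-2*t^2*exp(4*t) - 6*t*exp(4*t), -t^2*exp(4*t) - t*exp(4*t), t^2*exp(4*t) + 3*t*exp(4*t) + exp(4*t)]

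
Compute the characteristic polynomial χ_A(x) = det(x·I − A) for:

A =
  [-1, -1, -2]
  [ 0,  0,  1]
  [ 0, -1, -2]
x^3 + 3*x^2 + 3*x + 1

Expanding det(x·I − A) (e.g. by cofactor expansion or by noting that A is similar to its Jordan form J, which has the same characteristic polynomial as A) gives
  χ_A(x) = x^3 + 3*x^2 + 3*x + 1
which factors as (x + 1)^3. The eigenvalues (with algebraic multiplicities) are λ = -1 with multiplicity 3.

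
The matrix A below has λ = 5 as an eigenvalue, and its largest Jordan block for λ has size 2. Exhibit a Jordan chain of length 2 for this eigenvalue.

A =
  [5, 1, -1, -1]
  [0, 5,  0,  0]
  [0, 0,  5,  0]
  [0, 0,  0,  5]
A Jordan chain for λ = 5 of length 2:
v_1 = (1, 0, 0, 0)ᵀ
v_2 = (0, 1, 0, 0)ᵀ

Let N = A − (5)·I. We want v_2 with N^2 v_2 = 0 but N^1 v_2 ≠ 0; then v_{j-1} := N · v_j for j = 2, …, 2.

Pick v_2 = (0, 1, 0, 0)ᵀ.
Then v_1 = N · v_2 = (1, 0, 0, 0)ᵀ.

Sanity check: (A − (5)·I) v_1 = (0, 0, 0, 0)ᵀ = 0. ✓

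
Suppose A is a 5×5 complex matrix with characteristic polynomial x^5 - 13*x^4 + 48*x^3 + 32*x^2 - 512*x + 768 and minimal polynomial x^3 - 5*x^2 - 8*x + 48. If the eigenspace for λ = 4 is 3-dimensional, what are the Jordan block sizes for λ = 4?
Block sizes for λ = 4: [2, 1, 1]

Step 1 — from the characteristic polynomial, algebraic multiplicity of λ = 4 is 4. From dim ker(A − (4)·I) = 3, there are exactly 3 Jordan blocks for λ = 4.
Step 2 — from the minimal polynomial, the factor (x − 4)^2 tells us the largest block for λ = 4 has size 2.
Step 3 — with total size 4, 3 blocks, and largest block 2, the block sizes (in nonincreasing order) are [2, 1, 1].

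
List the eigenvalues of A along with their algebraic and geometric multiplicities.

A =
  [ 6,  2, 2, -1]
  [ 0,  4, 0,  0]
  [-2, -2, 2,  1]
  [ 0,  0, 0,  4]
λ = 4: alg = 4, geom = 3

Step 1 — factor the characteristic polynomial to read off the algebraic multiplicities:
  χ_A(x) = (x - 4)^4

Step 2 — compute geometric multiplicities via the rank-nullity identity g(λ) = n − rank(A − λI):
  rank(A − (4)·I) = 1, so dim ker(A − (4)·I) = n − 1 = 3

Summary:
  λ = 4: algebraic multiplicity = 4, geometric multiplicity = 3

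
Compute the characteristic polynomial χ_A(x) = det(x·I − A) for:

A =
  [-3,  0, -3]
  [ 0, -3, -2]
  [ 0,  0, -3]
x^3 + 9*x^2 + 27*x + 27

Expanding det(x·I − A) (e.g. by cofactor expansion or by noting that A is similar to its Jordan form J, which has the same characteristic polynomial as A) gives
  χ_A(x) = x^3 + 9*x^2 + 27*x + 27
which factors as (x + 3)^3. The eigenvalues (with algebraic multiplicities) are λ = -3 with multiplicity 3.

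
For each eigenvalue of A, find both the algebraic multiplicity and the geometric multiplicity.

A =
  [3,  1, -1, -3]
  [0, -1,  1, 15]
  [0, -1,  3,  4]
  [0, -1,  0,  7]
λ = 3: alg = 4, geom = 2

Step 1 — factor the characteristic polynomial to read off the algebraic multiplicities:
  χ_A(x) = (x - 3)^4

Step 2 — compute geometric multiplicities via the rank-nullity identity g(λ) = n − rank(A − λI):
  rank(A − (3)·I) = 2, so dim ker(A − (3)·I) = n − 2 = 2

Summary:
  λ = 3: algebraic multiplicity = 4, geometric multiplicity = 2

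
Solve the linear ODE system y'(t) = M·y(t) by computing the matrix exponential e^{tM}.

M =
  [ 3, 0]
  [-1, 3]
e^{tM} =
  [exp(3*t), 0]
  [-t*exp(3*t), exp(3*t)]

Strategy: write M = P · J · P⁻¹ where J is a Jordan canonical form, so e^{tM} = P · e^{tJ} · P⁻¹, and e^{tJ} can be computed block-by-block.

M has Jordan form
J =
  [3, 1]
  [0, 3]
(up to reordering of blocks).

Per-block formulas:
  For a 2×2 Jordan block J_2(3): exp(t · J_2(3)) = e^(3t)·(I + t·N), where N is the 2×2 nilpotent shift.

After assembling e^{tJ} and conjugating by P, we get:

e^{tM} =
  [exp(3*t), 0]
  [-t*exp(3*t), exp(3*t)]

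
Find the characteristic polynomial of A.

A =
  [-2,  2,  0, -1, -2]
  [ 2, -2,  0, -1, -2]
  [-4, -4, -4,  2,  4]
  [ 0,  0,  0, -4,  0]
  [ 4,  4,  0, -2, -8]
x^5 + 20*x^4 + 160*x^3 + 640*x^2 + 1280*x + 1024

Expanding det(x·I − A) (e.g. by cofactor expansion or by noting that A is similar to its Jordan form J, which has the same characteristic polynomial as A) gives
  χ_A(x) = x^5 + 20*x^4 + 160*x^3 + 640*x^2 + 1280*x + 1024
which factors as (x + 4)^5. The eigenvalues (with algebraic multiplicities) are λ = -4 with multiplicity 5.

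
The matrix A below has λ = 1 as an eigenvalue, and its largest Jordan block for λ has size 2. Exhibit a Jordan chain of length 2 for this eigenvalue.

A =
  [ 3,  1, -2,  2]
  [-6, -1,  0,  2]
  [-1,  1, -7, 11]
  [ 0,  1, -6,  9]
A Jordan chain for λ = 1 of length 2:
v_1 = (2, -6, -1, 0)ᵀ
v_2 = (1, 0, 0, 0)ᵀ

Let N = A − (1)·I. We want v_2 with N^2 v_2 = 0 but N^1 v_2 ≠ 0; then v_{j-1} := N · v_j for j = 2, …, 2.

Pick v_2 = (1, 0, 0, 0)ᵀ.
Then v_1 = N · v_2 = (2, -6, -1, 0)ᵀ.

Sanity check: (A − (1)·I) v_1 = (0, 0, 0, 0)ᵀ = 0. ✓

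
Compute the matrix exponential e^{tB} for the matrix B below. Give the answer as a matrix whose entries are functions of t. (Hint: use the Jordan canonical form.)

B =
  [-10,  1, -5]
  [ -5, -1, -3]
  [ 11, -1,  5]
e^{tB} =
  [2*t^2*exp(-2*t) - 8*t*exp(-2*t) + exp(-2*t), -t^2*exp(-2*t) + t*exp(-2*t), t^2*exp(-2*t) - 5*t*exp(-2*t)]
  [t^2*exp(-2*t) - 5*t*exp(-2*t), -t^2*exp(-2*t)/2 + t*exp(-2*t) + exp(-2*t), t^2*exp(-2*t)/2 - 3*t*exp(-2*t)]
  [-3*t^2*exp(-2*t) + 11*t*exp(-2*t), 3*t^2*exp(-2*t)/2 - t*exp(-2*t), -3*t^2*exp(-2*t)/2 + 7*t*exp(-2*t) + exp(-2*t)]

Strategy: write B = P · J · P⁻¹ where J is a Jordan canonical form, so e^{tB} = P · e^{tJ} · P⁻¹, and e^{tJ} can be computed block-by-block.

B has Jordan form
J =
  [-2,  1,  0]
  [ 0, -2,  1]
  [ 0,  0, -2]
(up to reordering of blocks).

Per-block formulas:
  For a 3×3 Jordan block J_3(-2): exp(t · J_3(-2)) = e^(-2t)·(I + t·N + (t^2/2)·N^2), where N is the 3×3 nilpotent shift.

After assembling e^{tJ} and conjugating by P, we get:

e^{tB} =
  [2*t^2*exp(-2*t) - 8*t*exp(-2*t) + exp(-2*t), -t^2*exp(-2*t) + t*exp(-2*t), t^2*exp(-2*t) - 5*t*exp(-2*t)]
  [t^2*exp(-2*t) - 5*t*exp(-2*t), -t^2*exp(-2*t)/2 + t*exp(-2*t) + exp(-2*t), t^2*exp(-2*t)/2 - 3*t*exp(-2*t)]
  [-3*t^2*exp(-2*t) + 11*t*exp(-2*t), 3*t^2*exp(-2*t)/2 - t*exp(-2*t), -3*t^2*exp(-2*t)/2 + 7*t*exp(-2*t) + exp(-2*t)]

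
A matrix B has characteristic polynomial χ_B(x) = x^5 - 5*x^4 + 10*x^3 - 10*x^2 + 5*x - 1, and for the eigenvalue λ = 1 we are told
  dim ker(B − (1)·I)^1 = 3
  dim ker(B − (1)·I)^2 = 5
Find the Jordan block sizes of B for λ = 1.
Block sizes for λ = 1: [2, 2, 1]

From the dimensions of kernels of powers, the number of Jordan blocks of size at least j is d_j − d_{j−1} where d_j = dim ker(N^j) (with d_0 = 0). Computing the differences gives [3, 2].
The number of blocks of size exactly k is (#blocks of size ≥ k) − (#blocks of size ≥ k + 1), so the partition is: 1 block(s) of size 1, 2 block(s) of size 2.
In nonincreasing order the block sizes are [2, 2, 1].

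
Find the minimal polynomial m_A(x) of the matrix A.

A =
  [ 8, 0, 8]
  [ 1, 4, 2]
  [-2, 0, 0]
x^2 - 8*x + 16

The characteristic polynomial is χ_A(x) = (x - 4)^3, so the eigenvalues are known. The minimal polynomial is
  m_A(x) = Π_λ (x − λ)^{k_λ}
where k_λ is the size of the *largest* Jordan block for λ (equivalently, the smallest k with (A − λI)^k v = 0 for every generalised eigenvector v of λ).

  λ = 4: largest Jordan block has size 2, contributing (x − 4)^2

So m_A(x) = (x - 4)^2 = x^2 - 8*x + 16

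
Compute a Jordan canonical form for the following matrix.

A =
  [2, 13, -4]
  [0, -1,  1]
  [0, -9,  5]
J_3(2)

The characteristic polynomial is
  det(x·I − A) = x^3 - 6*x^2 + 12*x - 8 = (x - 2)^3

Eigenvalues and multiplicities (the geometric multiplicity of λ is n − rank(A − λI), which equals the number of Jordan blocks for λ):
  λ = 2: algebraic multiplicity = 3, geometric multiplicity = 1

Determining the block sizes for each eigenvalue:
  λ = 2: one block (gm = 1), so the single block has size am = 3 → block sizes [3]

Assembling the blocks gives a Jordan form
J =
  [2, 1, 0]
  [0, 2, 1]
  [0, 0, 2]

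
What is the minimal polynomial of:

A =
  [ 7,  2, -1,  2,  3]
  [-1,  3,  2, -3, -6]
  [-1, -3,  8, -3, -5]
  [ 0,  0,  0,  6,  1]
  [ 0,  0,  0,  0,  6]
x^3 - 18*x^2 + 108*x - 216

The characteristic polynomial is χ_A(x) = (x - 6)^5, so the eigenvalues are known. The minimal polynomial is
  m_A(x) = Π_λ (x − λ)^{k_λ}
where k_λ is the size of the *largest* Jordan block for λ (equivalently, the smallest k with (A − λI)^k v = 0 for every generalised eigenvector v of λ).

  λ = 6: largest Jordan block has size 3, contributing (x − 6)^3

So m_A(x) = (x - 6)^3 = x^3 - 18*x^2 + 108*x - 216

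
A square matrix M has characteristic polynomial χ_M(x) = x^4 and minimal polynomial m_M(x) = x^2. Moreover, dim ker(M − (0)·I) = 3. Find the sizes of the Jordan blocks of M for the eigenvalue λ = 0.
Block sizes for λ = 0: [2, 1, 1]

Step 1 — from the characteristic polynomial, algebraic multiplicity of λ = 0 is 4. From dim ker(M − (0)·I) = 3, there are exactly 3 Jordan blocks for λ = 0.
Step 2 — from the minimal polynomial, the factor (x − 0)^2 tells us the largest block for λ = 0 has size 2.
Step 3 — with total size 4, 3 blocks, and largest block 2, the block sizes (in nonincreasing order) are [2, 1, 1].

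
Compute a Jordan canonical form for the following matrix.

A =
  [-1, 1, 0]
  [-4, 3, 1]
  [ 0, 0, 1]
J_3(1)

The characteristic polynomial is
  det(x·I − A) = x^3 - 3*x^2 + 3*x - 1 = (x - 1)^3

Eigenvalues and multiplicities (the geometric multiplicity of λ is n − rank(A − λI), which equals the number of Jordan blocks for λ):
  λ = 1: algebraic multiplicity = 3, geometric multiplicity = 1

Determining the block sizes for each eigenvalue:
  λ = 1: one block (gm = 1), so the single block has size am = 3 → block sizes [3]

Assembling the blocks gives a Jordan form
J =
  [1, 1, 0]
  [0, 1, 1]
  [0, 0, 1]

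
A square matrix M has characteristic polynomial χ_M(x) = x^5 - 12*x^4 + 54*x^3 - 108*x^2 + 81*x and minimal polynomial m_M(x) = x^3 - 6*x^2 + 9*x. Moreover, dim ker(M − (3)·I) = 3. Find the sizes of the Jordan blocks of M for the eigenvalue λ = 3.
Block sizes for λ = 3: [2, 1, 1]

Step 1 — from the characteristic polynomial, algebraic multiplicity of λ = 3 is 4. From dim ker(M − (3)·I) = 3, there are exactly 3 Jordan blocks for λ = 3.
Step 2 — from the minimal polynomial, the factor (x − 3)^2 tells us the largest block for λ = 3 has size 2.
Step 3 — with total size 4, 3 blocks, and largest block 2, the block sizes (in nonincreasing order) are [2, 1, 1].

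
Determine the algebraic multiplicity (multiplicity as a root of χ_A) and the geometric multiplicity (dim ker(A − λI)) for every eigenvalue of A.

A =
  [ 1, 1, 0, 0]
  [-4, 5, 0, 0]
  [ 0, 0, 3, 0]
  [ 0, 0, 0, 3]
λ = 3: alg = 4, geom = 3

Step 1 — factor the characteristic polynomial to read off the algebraic multiplicities:
  χ_A(x) = (x - 3)^4

Step 2 — compute geometric multiplicities via the rank-nullity identity g(λ) = n − rank(A − λI):
  rank(A − (3)·I) = 1, so dim ker(A − (3)·I) = n − 1 = 3

Summary:
  λ = 3: algebraic multiplicity = 4, geometric multiplicity = 3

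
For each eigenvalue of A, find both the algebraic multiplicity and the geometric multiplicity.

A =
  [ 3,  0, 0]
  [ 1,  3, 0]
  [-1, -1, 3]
λ = 3: alg = 3, geom = 1

Step 1 — factor the characteristic polynomial to read off the algebraic multiplicities:
  χ_A(x) = (x - 3)^3

Step 2 — compute geometric multiplicities via the rank-nullity identity g(λ) = n − rank(A − λI):
  rank(A − (3)·I) = 2, so dim ker(A − (3)·I) = n − 2 = 1

Summary:
  λ = 3: algebraic multiplicity = 3, geometric multiplicity = 1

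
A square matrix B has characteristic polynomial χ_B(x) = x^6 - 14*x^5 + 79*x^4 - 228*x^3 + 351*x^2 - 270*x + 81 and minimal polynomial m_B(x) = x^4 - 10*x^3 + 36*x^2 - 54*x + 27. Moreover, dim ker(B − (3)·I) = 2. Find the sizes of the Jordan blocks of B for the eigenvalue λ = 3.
Block sizes for λ = 3: [3, 1]

Step 1 — from the characteristic polynomial, algebraic multiplicity of λ = 3 is 4. From dim ker(B − (3)·I) = 2, there are exactly 2 Jordan blocks for λ = 3.
Step 2 — from the minimal polynomial, the factor (x − 3)^3 tells us the largest block for λ = 3 has size 3.
Step 3 — with total size 4, 2 blocks, and largest block 3, the block sizes (in nonincreasing order) are [3, 1].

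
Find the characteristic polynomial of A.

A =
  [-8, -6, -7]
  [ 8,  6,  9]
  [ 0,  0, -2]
x^3 + 4*x^2 + 4*x

Expanding det(x·I − A) (e.g. by cofactor expansion or by noting that A is similar to its Jordan form J, which has the same characteristic polynomial as A) gives
  χ_A(x) = x^3 + 4*x^2 + 4*x
which factors as x*(x + 2)^2. The eigenvalues (with algebraic multiplicities) are λ = -2 with multiplicity 2, λ = 0 with multiplicity 1.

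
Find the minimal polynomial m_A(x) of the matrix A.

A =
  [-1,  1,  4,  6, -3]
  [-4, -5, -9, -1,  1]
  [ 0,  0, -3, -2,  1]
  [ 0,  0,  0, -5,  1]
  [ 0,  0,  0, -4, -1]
x^3 + 9*x^2 + 27*x + 27

The characteristic polynomial is χ_A(x) = (x + 3)^5, so the eigenvalues are known. The minimal polynomial is
  m_A(x) = Π_λ (x − λ)^{k_λ}
where k_λ is the size of the *largest* Jordan block for λ (equivalently, the smallest k with (A − λI)^k v = 0 for every generalised eigenvector v of λ).

  λ = -3: largest Jordan block has size 3, contributing (x + 3)^3

So m_A(x) = (x + 3)^3 = x^3 + 9*x^2 + 27*x + 27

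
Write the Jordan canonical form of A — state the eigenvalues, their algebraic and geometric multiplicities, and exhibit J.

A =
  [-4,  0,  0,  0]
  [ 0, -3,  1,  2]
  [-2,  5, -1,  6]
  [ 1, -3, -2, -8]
J_3(-4) ⊕ J_1(-4)

The characteristic polynomial is
  det(x·I − A) = x^4 + 16*x^3 + 96*x^2 + 256*x + 256 = (x + 4)^4

Eigenvalues and multiplicities (the geometric multiplicity of λ is n − rank(A − λI), which equals the number of Jordan blocks for λ):
  λ = -4: algebraic multiplicity = 4, geometric multiplicity = 2

Determining the block sizes for each eigenvalue:
  λ = -4: with am = 4 and gm = 2, the partition is not yet determined (e.g. several partitions of 4 into 2 parts exist). Let N = A − (-4)·I. Computing rank(N^1) = 2, rank(N^2) = 1, rank(N^3) = 0; the number of blocks of size ≥ j is rank(N^{j−1}) − rank(N^j), giving [2, 1, 1]. So we have 1 block(s) of size 3, 1 block(s) of size 1 → block sizes [3, 1]

Assembling the blocks gives a Jordan form
J =
  [-4,  1,  0,  0]
  [ 0, -4,  1,  0]
  [ 0,  0, -4,  0]
  [ 0,  0,  0, -4]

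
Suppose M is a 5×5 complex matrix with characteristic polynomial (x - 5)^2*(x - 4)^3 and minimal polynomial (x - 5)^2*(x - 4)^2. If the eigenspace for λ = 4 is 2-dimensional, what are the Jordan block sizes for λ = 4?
Block sizes for λ = 4: [2, 1]

Step 1 — from the characteristic polynomial, algebraic multiplicity of λ = 4 is 3. From dim ker(M − (4)·I) = 2, there are exactly 2 Jordan blocks for λ = 4.
Step 2 — from the minimal polynomial, the factor (x − 4)^2 tells us the largest block for λ = 4 has size 2.
Step 3 — with total size 3, 2 blocks, and largest block 2, the block sizes (in nonincreasing order) are [2, 1].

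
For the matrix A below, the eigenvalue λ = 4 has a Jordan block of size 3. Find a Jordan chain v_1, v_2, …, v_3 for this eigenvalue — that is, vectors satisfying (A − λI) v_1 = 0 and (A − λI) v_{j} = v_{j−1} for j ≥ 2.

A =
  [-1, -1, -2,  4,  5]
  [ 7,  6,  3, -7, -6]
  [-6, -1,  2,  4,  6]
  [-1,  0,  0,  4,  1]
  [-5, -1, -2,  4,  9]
A Jordan chain for λ = 4 of length 3:
v_1 = (1, -2, 1, 0, 1)ᵀ
v_2 = (-5, 7, -6, -1, -5)ᵀ
v_3 = (1, 0, 0, 0, 0)ᵀ

Let N = A − (4)·I. We want v_3 with N^3 v_3 = 0 but N^2 v_3 ≠ 0; then v_{j-1} := N · v_j for j = 3, …, 2.

Pick v_3 = (1, 0, 0, 0, 0)ᵀ.
Then v_2 = N · v_3 = (-5, 7, -6, -1, -5)ᵀ.
Then v_1 = N · v_2 = (1, -2, 1, 0, 1)ᵀ.

Sanity check: (A − (4)·I) v_1 = (0, 0, 0, 0, 0)ᵀ = 0. ✓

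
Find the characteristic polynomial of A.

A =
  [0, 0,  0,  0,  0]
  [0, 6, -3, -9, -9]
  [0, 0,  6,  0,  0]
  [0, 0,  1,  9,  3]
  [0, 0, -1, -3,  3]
x^5 - 24*x^4 + 216*x^3 - 864*x^2 + 1296*x

Expanding det(x·I − A) (e.g. by cofactor expansion or by noting that A is similar to its Jordan form J, which has the same characteristic polynomial as A) gives
  χ_A(x) = x^5 - 24*x^4 + 216*x^3 - 864*x^2 + 1296*x
which factors as x*(x - 6)^4. The eigenvalues (with algebraic multiplicities) are λ = 0 with multiplicity 1, λ = 6 with multiplicity 4.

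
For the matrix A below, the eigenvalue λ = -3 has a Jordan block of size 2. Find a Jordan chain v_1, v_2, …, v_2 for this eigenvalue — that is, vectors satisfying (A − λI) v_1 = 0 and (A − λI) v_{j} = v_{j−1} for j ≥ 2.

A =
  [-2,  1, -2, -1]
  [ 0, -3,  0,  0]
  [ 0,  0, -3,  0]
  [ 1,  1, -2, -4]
A Jordan chain for λ = -3 of length 2:
v_1 = (1, 0, 0, 1)ᵀ
v_2 = (1, 0, 0, 0)ᵀ

Let N = A − (-3)·I. We want v_2 with N^2 v_2 = 0 but N^1 v_2 ≠ 0; then v_{j-1} := N · v_j for j = 2, …, 2.

Pick v_2 = (1, 0, 0, 0)ᵀ.
Then v_1 = N · v_2 = (1, 0, 0, 1)ᵀ.

Sanity check: (A − (-3)·I) v_1 = (0, 0, 0, 0)ᵀ = 0. ✓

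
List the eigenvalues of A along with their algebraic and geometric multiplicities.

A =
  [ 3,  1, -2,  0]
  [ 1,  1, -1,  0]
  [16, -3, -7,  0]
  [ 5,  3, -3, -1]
λ = -1: alg = 4, geom = 2

Step 1 — factor the characteristic polynomial to read off the algebraic multiplicities:
  χ_A(x) = (x + 1)^4

Step 2 — compute geometric multiplicities via the rank-nullity identity g(λ) = n − rank(A − λI):
  rank(A − (-1)·I) = 2, so dim ker(A − (-1)·I) = n − 2 = 2

Summary:
  λ = -1: algebraic multiplicity = 4, geometric multiplicity = 2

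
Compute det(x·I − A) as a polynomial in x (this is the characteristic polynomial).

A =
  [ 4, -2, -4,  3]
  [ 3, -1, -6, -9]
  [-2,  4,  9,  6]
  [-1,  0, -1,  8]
x^4 - 20*x^3 + 150*x^2 - 500*x + 625

Expanding det(x·I − A) (e.g. by cofactor expansion or by noting that A is similar to its Jordan form J, which has the same characteristic polynomial as A) gives
  χ_A(x) = x^4 - 20*x^3 + 150*x^2 - 500*x + 625
which factors as (x - 5)^4. The eigenvalues (with algebraic multiplicities) are λ = 5 with multiplicity 4.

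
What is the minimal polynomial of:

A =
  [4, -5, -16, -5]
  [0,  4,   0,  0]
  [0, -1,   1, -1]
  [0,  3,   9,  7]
x^3 - 12*x^2 + 48*x - 64

The characteristic polynomial is χ_A(x) = (x - 4)^4, so the eigenvalues are known. The minimal polynomial is
  m_A(x) = Π_λ (x − λ)^{k_λ}
where k_λ is the size of the *largest* Jordan block for λ (equivalently, the smallest k with (A − λI)^k v = 0 for every generalised eigenvector v of λ).

  λ = 4: largest Jordan block has size 3, contributing (x − 4)^3

So m_A(x) = (x - 4)^3 = x^3 - 12*x^2 + 48*x - 64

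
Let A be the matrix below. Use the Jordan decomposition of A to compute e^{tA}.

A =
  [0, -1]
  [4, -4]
e^{tA} =
  [2*t*exp(-2*t) + exp(-2*t), -t*exp(-2*t)]
  [4*t*exp(-2*t), -2*t*exp(-2*t) + exp(-2*t)]

Strategy: write A = P · J · P⁻¹ where J is a Jordan canonical form, so e^{tA} = P · e^{tJ} · P⁻¹, and e^{tJ} can be computed block-by-block.

A has Jordan form
J =
  [-2,  1]
  [ 0, -2]
(up to reordering of blocks).

Per-block formulas:
  For a 2×2 Jordan block J_2(-2): exp(t · J_2(-2)) = e^(-2t)·(I + t·N), where N is the 2×2 nilpotent shift.

After assembling e^{tJ} and conjugating by P, we get:

e^{tA} =
  [2*t*exp(-2*t) + exp(-2*t), -t*exp(-2*t)]
  [4*t*exp(-2*t), -2*t*exp(-2*t) + exp(-2*t)]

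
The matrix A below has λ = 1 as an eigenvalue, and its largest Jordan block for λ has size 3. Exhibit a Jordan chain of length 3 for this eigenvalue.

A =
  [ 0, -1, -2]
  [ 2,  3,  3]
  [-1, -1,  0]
A Jordan chain for λ = 1 of length 3:
v_1 = (1, -1, 0)ᵀ
v_2 = (-1, 2, -1)ᵀ
v_3 = (1, 0, 0)ᵀ

Let N = A − (1)·I. We want v_3 with N^3 v_3 = 0 but N^2 v_3 ≠ 0; then v_{j-1} := N · v_j for j = 3, …, 2.

Pick v_3 = (1, 0, 0)ᵀ.
Then v_2 = N · v_3 = (-1, 2, -1)ᵀ.
Then v_1 = N · v_2 = (1, -1, 0)ᵀ.

Sanity check: (A − (1)·I) v_1 = (0, 0, 0)ᵀ = 0. ✓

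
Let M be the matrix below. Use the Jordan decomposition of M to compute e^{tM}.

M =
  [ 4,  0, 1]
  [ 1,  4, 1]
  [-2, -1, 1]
e^{tM} =
  [-t^2*exp(3*t)/2 + t*exp(3*t) + exp(3*t), -t^2*exp(3*t)/2, -t^2*exp(3*t)/2 + t*exp(3*t)]
  [t*exp(3*t), t*exp(3*t) + exp(3*t), t*exp(3*t)]
  [t^2*exp(3*t)/2 - 2*t*exp(3*t), t^2*exp(3*t)/2 - t*exp(3*t), t^2*exp(3*t)/2 - 2*t*exp(3*t) + exp(3*t)]

Strategy: write M = P · J · P⁻¹ where J is a Jordan canonical form, so e^{tM} = P · e^{tJ} · P⁻¹, and e^{tJ} can be computed block-by-block.

M has Jordan form
J =
  [3, 1, 0]
  [0, 3, 1]
  [0, 0, 3]
(up to reordering of blocks).

Per-block formulas:
  For a 3×3 Jordan block J_3(3): exp(t · J_3(3)) = e^(3t)·(I + t·N + (t^2/2)·N^2), where N is the 3×3 nilpotent shift.

After assembling e^{tJ} and conjugating by P, we get:

e^{tM} =
  [-t^2*exp(3*t)/2 + t*exp(3*t) + exp(3*t), -t^2*exp(3*t)/2, -t^2*exp(3*t)/2 + t*exp(3*t)]
  [t*exp(3*t), t*exp(3*t) + exp(3*t), t*exp(3*t)]
  [t^2*exp(3*t)/2 - 2*t*exp(3*t), t^2*exp(3*t)/2 - t*exp(3*t), t^2*exp(3*t)/2 - 2*t*exp(3*t) + exp(3*t)]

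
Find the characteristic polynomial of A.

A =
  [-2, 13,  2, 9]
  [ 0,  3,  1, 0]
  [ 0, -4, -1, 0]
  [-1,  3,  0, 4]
x^4 - 4*x^3 + 6*x^2 - 4*x + 1

Expanding det(x·I − A) (e.g. by cofactor expansion or by noting that A is similar to its Jordan form J, which has the same characteristic polynomial as A) gives
  χ_A(x) = x^4 - 4*x^3 + 6*x^2 - 4*x + 1
which factors as (x - 1)^4. The eigenvalues (with algebraic multiplicities) are λ = 1 with multiplicity 4.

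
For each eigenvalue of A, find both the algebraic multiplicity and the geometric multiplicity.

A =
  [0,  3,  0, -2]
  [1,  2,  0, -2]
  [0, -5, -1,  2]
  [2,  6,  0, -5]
λ = -1: alg = 4, geom = 2

Step 1 — factor the characteristic polynomial to read off the algebraic multiplicities:
  χ_A(x) = (x + 1)^4

Step 2 — compute geometric multiplicities via the rank-nullity identity g(λ) = n − rank(A − λI):
  rank(A − (-1)·I) = 2, so dim ker(A − (-1)·I) = n − 2 = 2

Summary:
  λ = -1: algebraic multiplicity = 4, geometric multiplicity = 2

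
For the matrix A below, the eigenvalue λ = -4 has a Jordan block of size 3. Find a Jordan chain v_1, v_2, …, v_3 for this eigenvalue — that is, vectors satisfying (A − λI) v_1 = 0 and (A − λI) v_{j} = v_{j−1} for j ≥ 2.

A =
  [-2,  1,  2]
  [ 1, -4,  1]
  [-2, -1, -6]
A Jordan chain for λ = -4 of length 3:
v_1 = (1, 0, -1)ᵀ
v_2 = (2, 1, -2)ᵀ
v_3 = (1, 0, 0)ᵀ

Let N = A − (-4)·I. We want v_3 with N^3 v_3 = 0 but N^2 v_3 ≠ 0; then v_{j-1} := N · v_j for j = 3, …, 2.

Pick v_3 = (1, 0, 0)ᵀ.
Then v_2 = N · v_3 = (2, 1, -2)ᵀ.
Then v_1 = N · v_2 = (1, 0, -1)ᵀ.

Sanity check: (A − (-4)·I) v_1 = (0, 0, 0)ᵀ = 0. ✓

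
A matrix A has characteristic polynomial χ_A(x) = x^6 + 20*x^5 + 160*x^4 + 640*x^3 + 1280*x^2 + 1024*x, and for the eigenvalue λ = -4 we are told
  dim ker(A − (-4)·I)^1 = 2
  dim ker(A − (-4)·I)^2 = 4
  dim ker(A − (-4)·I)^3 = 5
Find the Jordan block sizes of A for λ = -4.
Block sizes for λ = -4: [3, 2]

From the dimensions of kernels of powers, the number of Jordan blocks of size at least j is d_j − d_{j−1} where d_j = dim ker(N^j) (with d_0 = 0). Computing the differences gives [2, 2, 1].
The number of blocks of size exactly k is (#blocks of size ≥ k) − (#blocks of size ≥ k + 1), so the partition is: 1 block(s) of size 2, 1 block(s) of size 3.
In nonincreasing order the block sizes are [3, 2].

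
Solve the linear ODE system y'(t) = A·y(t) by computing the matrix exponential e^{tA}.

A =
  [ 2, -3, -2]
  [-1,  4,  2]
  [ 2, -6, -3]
e^{tA} =
  [t*exp(t) + exp(t), -3*t*exp(t), -2*t*exp(t)]
  [-t*exp(t), 3*t*exp(t) + exp(t), 2*t*exp(t)]
  [2*t*exp(t), -6*t*exp(t), -4*t*exp(t) + exp(t)]

Strategy: write A = P · J · P⁻¹ where J is a Jordan canonical form, so e^{tA} = P · e^{tJ} · P⁻¹, and e^{tJ} can be computed block-by-block.

A has Jordan form
J =
  [1, 1, 0]
  [0, 1, 0]
  [0, 0, 1]
(up to reordering of blocks).

Per-block formulas:
  For a 2×2 Jordan block J_2(1): exp(t · J_2(1)) = e^(1t)·(I + t·N), where N is the 2×2 nilpotent shift.
  For a 1×1 block at λ = 1: exp(t · [1]) = [e^(1t)].

After assembling e^{tJ} and conjugating by P, we get:

e^{tA} =
  [t*exp(t) + exp(t), -3*t*exp(t), -2*t*exp(t)]
  [-t*exp(t), 3*t*exp(t) + exp(t), 2*t*exp(t)]
  [2*t*exp(t), -6*t*exp(t), -4*t*exp(t) + exp(t)]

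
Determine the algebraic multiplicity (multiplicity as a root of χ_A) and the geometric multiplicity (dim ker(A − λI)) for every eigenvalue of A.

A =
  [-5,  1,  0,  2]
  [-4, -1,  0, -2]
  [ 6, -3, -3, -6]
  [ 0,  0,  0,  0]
λ = -3: alg = 3, geom = 2; λ = 0: alg = 1, geom = 1

Step 1 — factor the characteristic polynomial to read off the algebraic multiplicities:
  χ_A(x) = x*(x + 3)^3

Step 2 — compute geometric multiplicities via the rank-nullity identity g(λ) = n − rank(A − λI):
  rank(A − (-3)·I) = 2, so dim ker(A − (-3)·I) = n − 2 = 2
  rank(A − (0)·I) = 3, so dim ker(A − (0)·I) = n − 3 = 1

Summary:
  λ = -3: algebraic multiplicity = 3, geometric multiplicity = 2
  λ = 0: algebraic multiplicity = 1, geometric multiplicity = 1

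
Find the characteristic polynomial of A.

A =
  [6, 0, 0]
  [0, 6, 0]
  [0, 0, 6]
x^3 - 18*x^2 + 108*x - 216

Expanding det(x·I − A) (e.g. by cofactor expansion or by noting that A is similar to its Jordan form J, which has the same characteristic polynomial as A) gives
  χ_A(x) = x^3 - 18*x^2 + 108*x - 216
which factors as (x - 6)^3. The eigenvalues (with algebraic multiplicities) are λ = 6 with multiplicity 3.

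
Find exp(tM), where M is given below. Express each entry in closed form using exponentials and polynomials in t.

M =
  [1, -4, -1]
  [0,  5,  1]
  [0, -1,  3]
e^{tM} =
  [exp(t), -t*exp(4*t) - exp(4*t) + exp(t), -t*exp(4*t)]
  [0, t*exp(4*t) + exp(4*t), t*exp(4*t)]
  [0, -t*exp(4*t), -t*exp(4*t) + exp(4*t)]

Strategy: write M = P · J · P⁻¹ where J is a Jordan canonical form, so e^{tM} = P · e^{tJ} · P⁻¹, and e^{tJ} can be computed block-by-block.

M has Jordan form
J =
  [1, 0, 0]
  [0, 4, 1]
  [0, 0, 4]
(up to reordering of blocks).

Per-block formulas:
  For a 1×1 block at λ = 1: exp(t · [1]) = [e^(1t)].
  For a 2×2 Jordan block J_2(4): exp(t · J_2(4)) = e^(4t)·(I + t·N), where N is the 2×2 nilpotent shift.

After assembling e^{tJ} and conjugating by P, we get:

e^{tM} =
  [exp(t), -t*exp(4*t) - exp(4*t) + exp(t), -t*exp(4*t)]
  [0, t*exp(4*t) + exp(4*t), t*exp(4*t)]
  [0, -t*exp(4*t), -t*exp(4*t) + exp(4*t)]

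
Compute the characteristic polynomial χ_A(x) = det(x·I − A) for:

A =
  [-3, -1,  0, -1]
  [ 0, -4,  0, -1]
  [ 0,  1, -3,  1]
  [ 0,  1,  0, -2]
x^4 + 12*x^3 + 54*x^2 + 108*x + 81

Expanding det(x·I − A) (e.g. by cofactor expansion or by noting that A is similar to its Jordan form J, which has the same characteristic polynomial as A) gives
  χ_A(x) = x^4 + 12*x^3 + 54*x^2 + 108*x + 81
which factors as (x + 3)^4. The eigenvalues (with algebraic multiplicities) are λ = -3 with multiplicity 4.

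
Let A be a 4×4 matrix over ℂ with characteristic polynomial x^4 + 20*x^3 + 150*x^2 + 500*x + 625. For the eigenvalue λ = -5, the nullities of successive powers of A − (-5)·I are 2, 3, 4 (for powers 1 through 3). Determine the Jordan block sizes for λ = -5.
Block sizes for λ = -5: [3, 1]

From the dimensions of kernels of powers, the number of Jordan blocks of size at least j is d_j − d_{j−1} where d_j = dim ker(N^j) (with d_0 = 0). Computing the differences gives [2, 1, 1].
The number of blocks of size exactly k is (#blocks of size ≥ k) − (#blocks of size ≥ k + 1), so the partition is: 1 block(s) of size 1, 1 block(s) of size 3.
In nonincreasing order the block sizes are [3, 1].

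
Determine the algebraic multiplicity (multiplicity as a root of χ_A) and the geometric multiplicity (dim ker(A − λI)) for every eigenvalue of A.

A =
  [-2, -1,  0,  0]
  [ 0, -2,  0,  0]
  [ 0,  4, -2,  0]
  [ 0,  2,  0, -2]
λ = -2: alg = 4, geom = 3

Step 1 — factor the characteristic polynomial to read off the algebraic multiplicities:
  χ_A(x) = (x + 2)^4

Step 2 — compute geometric multiplicities via the rank-nullity identity g(λ) = n − rank(A − λI):
  rank(A − (-2)·I) = 1, so dim ker(A − (-2)·I) = n − 1 = 3

Summary:
  λ = -2: algebraic multiplicity = 4, geometric multiplicity = 3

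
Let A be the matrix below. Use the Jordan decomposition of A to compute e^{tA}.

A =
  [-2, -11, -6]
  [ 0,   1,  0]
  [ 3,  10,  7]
e^{tA} =
  [-exp(4*t) + 2*exp(t), -2*t*exp(t) - 3*exp(4*t) + 3*exp(t), -2*exp(4*t) + 2*exp(t)]
  [0, exp(t), 0]
  [exp(4*t) - exp(t), t*exp(t) + 3*exp(4*t) - 3*exp(t), 2*exp(4*t) - exp(t)]

Strategy: write A = P · J · P⁻¹ where J is a Jordan canonical form, so e^{tA} = P · e^{tJ} · P⁻¹, and e^{tJ} can be computed block-by-block.

A has Jordan form
J =
  [1, 1, 0]
  [0, 1, 0]
  [0, 0, 4]
(up to reordering of blocks).

Per-block formulas:
  For a 2×2 Jordan block J_2(1): exp(t · J_2(1)) = e^(1t)·(I + t·N), where N is the 2×2 nilpotent shift.
  For a 1×1 block at λ = 4: exp(t · [4]) = [e^(4t)].

After assembling e^{tJ} and conjugating by P, we get:

e^{tA} =
  [-exp(4*t) + 2*exp(t), -2*t*exp(t) - 3*exp(4*t) + 3*exp(t), -2*exp(4*t) + 2*exp(t)]
  [0, exp(t), 0]
  [exp(4*t) - exp(t), t*exp(t) + 3*exp(4*t) - 3*exp(t), 2*exp(4*t) - exp(t)]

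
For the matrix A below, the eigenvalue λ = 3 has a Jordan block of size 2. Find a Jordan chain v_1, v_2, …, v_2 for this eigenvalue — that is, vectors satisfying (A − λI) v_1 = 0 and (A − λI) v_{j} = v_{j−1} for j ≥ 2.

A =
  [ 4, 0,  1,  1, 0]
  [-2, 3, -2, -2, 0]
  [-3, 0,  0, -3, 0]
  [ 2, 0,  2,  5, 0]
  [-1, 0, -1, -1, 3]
A Jordan chain for λ = 3 of length 2:
v_1 = (1, -2, -3, 2, -1)ᵀ
v_2 = (1, 0, 0, 0, 0)ᵀ

Let N = A − (3)·I. We want v_2 with N^2 v_2 = 0 but N^1 v_2 ≠ 0; then v_{j-1} := N · v_j for j = 2, …, 2.

Pick v_2 = (1, 0, 0, 0, 0)ᵀ.
Then v_1 = N · v_2 = (1, -2, -3, 2, -1)ᵀ.

Sanity check: (A − (3)·I) v_1 = (0, 0, 0, 0, 0)ᵀ = 0. ✓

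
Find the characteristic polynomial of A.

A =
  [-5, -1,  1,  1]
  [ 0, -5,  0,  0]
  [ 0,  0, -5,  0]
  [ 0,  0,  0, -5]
x^4 + 20*x^3 + 150*x^2 + 500*x + 625

Expanding det(x·I − A) (e.g. by cofactor expansion or by noting that A is similar to its Jordan form J, which has the same characteristic polynomial as A) gives
  χ_A(x) = x^4 + 20*x^3 + 150*x^2 + 500*x + 625
which factors as (x + 5)^4. The eigenvalues (with algebraic multiplicities) are λ = -5 with multiplicity 4.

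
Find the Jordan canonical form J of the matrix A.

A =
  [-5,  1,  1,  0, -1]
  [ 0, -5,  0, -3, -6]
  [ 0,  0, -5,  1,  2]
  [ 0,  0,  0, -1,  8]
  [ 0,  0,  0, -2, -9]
J_2(-5) ⊕ J_2(-5) ⊕ J_1(-5)

The characteristic polynomial is
  det(x·I − A) = x^5 + 25*x^4 + 250*x^3 + 1250*x^2 + 3125*x + 3125 = (x + 5)^5

Eigenvalues and multiplicities (the geometric multiplicity of λ is n − rank(A − λI), which equals the number of Jordan blocks for λ):
  λ = -5: algebraic multiplicity = 5, geometric multiplicity = 3

Determining the block sizes for each eigenvalue:
  λ = -5: with am = 5 and gm = 3, the partition is not yet determined (e.g. several partitions of 5 into 3 parts exist). Let N = A − (-5)·I. Computing rank(N^1) = 2, rank(N^2) = 0; the number of blocks of size ≥ j is rank(N^{j−1}) − rank(N^j), giving [3, 2]. So we have 2 block(s) of size 2, 1 block(s) of size 1 → block sizes [2, 2, 1]

Assembling the blocks gives a Jordan form
J =
  [-5,  1,  0,  0,  0]
  [ 0, -5,  0,  0,  0]
  [ 0,  0, -5,  1,  0]
  [ 0,  0,  0, -5,  0]
  [ 0,  0,  0,  0, -5]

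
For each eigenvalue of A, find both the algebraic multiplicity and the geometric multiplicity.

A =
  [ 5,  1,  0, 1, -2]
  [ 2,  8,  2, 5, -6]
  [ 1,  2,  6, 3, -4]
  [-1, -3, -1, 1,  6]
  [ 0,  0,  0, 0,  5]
λ = 5: alg = 5, geom = 3

Step 1 — factor the characteristic polynomial to read off the algebraic multiplicities:
  χ_A(x) = (x - 5)^5

Step 2 — compute geometric multiplicities via the rank-nullity identity g(λ) = n − rank(A − λI):
  rank(A − (5)·I) = 2, so dim ker(A − (5)·I) = n − 2 = 3

Summary:
  λ = 5: algebraic multiplicity = 5, geometric multiplicity = 3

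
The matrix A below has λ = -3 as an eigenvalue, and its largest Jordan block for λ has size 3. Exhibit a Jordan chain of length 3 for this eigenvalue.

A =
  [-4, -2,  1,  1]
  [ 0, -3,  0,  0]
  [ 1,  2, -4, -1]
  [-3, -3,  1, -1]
A Jordan chain for λ = -3 of length 3:
v_1 = (-1, 0, 1, -2)ᵀ
v_2 = (-1, 0, 1, -3)ᵀ
v_3 = (1, 0, 0, 0)ᵀ

Let N = A − (-3)·I. We want v_3 with N^3 v_3 = 0 but N^2 v_3 ≠ 0; then v_{j-1} := N · v_j for j = 3, …, 2.

Pick v_3 = (1, 0, 0, 0)ᵀ.
Then v_2 = N · v_3 = (-1, 0, 1, -3)ᵀ.
Then v_1 = N · v_2 = (-1, 0, 1, -2)ᵀ.

Sanity check: (A − (-3)·I) v_1 = (0, 0, 0, 0)ᵀ = 0. ✓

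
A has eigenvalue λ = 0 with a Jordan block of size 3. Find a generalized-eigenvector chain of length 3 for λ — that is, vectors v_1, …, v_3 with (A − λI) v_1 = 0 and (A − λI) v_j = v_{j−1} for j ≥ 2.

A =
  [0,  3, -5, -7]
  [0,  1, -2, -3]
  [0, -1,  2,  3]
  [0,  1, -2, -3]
A Jordan chain for λ = 0 of length 3:
v_1 = (1, 0, 0, 0)ᵀ
v_2 = (3, 1, -1, 1)ᵀ
v_3 = (0, 1, 0, 0)ᵀ

Let N = A − (0)·I. We want v_3 with N^3 v_3 = 0 but N^2 v_3 ≠ 0; then v_{j-1} := N · v_j for j = 3, …, 2.

Pick v_3 = (0, 1, 0, 0)ᵀ.
Then v_2 = N · v_3 = (3, 1, -1, 1)ᵀ.
Then v_1 = N · v_2 = (1, 0, 0, 0)ᵀ.

Sanity check: (A − (0)·I) v_1 = (0, 0, 0, 0)ᵀ = 0. ✓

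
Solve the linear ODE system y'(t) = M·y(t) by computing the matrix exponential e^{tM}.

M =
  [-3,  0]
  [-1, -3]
e^{tM} =
  [exp(-3*t), 0]
  [-t*exp(-3*t), exp(-3*t)]

Strategy: write M = P · J · P⁻¹ where J is a Jordan canonical form, so e^{tM} = P · e^{tJ} · P⁻¹, and e^{tJ} can be computed block-by-block.

M has Jordan form
J =
  [-3,  1]
  [ 0, -3]
(up to reordering of blocks).

Per-block formulas:
  For a 2×2 Jordan block J_2(-3): exp(t · J_2(-3)) = e^(-3t)·(I + t·N), where N is the 2×2 nilpotent shift.

After assembling e^{tJ} and conjugating by P, we get:

e^{tM} =
  [exp(-3*t), 0]
  [-t*exp(-3*t), exp(-3*t)]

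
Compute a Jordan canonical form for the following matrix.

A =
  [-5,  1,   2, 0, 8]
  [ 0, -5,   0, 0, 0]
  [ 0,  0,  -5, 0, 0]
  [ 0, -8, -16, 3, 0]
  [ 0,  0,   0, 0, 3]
J_2(-5) ⊕ J_1(-5) ⊕ J_1(3) ⊕ J_1(3)

The characteristic polynomial is
  det(x·I − A) = x^5 + 9*x^4 - 6*x^3 - 190*x^2 - 75*x + 1125 = (x - 3)^2*(x + 5)^3

Eigenvalues and multiplicities (the geometric multiplicity of λ is n − rank(A − λI), which equals the number of Jordan blocks for λ):
  λ = -5: algebraic multiplicity = 3, geometric multiplicity = 2
  λ = 3: algebraic multiplicity = 2, geometric multiplicity = 2

Determining the block sizes for each eigenvalue:
  λ = -5: 2 blocks summing to 3 forces exactly one block of size 2 and the rest size 1 → block sizes [2, 1]
  λ = 3: gm = am = 2, so every block has size 1 → block sizes [1, 1]

Assembling the blocks gives a Jordan form
J =
  [-5,  1,  0, 0, 0]
  [ 0, -5,  0, 0, 0]
  [ 0,  0, -5, 0, 0]
  [ 0,  0,  0, 3, 0]
  [ 0,  0,  0, 0, 3]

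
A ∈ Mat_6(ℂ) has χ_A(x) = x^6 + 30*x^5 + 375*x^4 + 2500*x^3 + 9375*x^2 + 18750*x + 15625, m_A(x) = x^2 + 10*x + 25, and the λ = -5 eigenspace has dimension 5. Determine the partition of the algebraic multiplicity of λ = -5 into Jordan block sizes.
Block sizes for λ = -5: [2, 1, 1, 1, 1]

Step 1 — from the characteristic polynomial, algebraic multiplicity of λ = -5 is 6. From dim ker(A − (-5)·I) = 5, there are exactly 5 Jordan blocks for λ = -5.
Step 2 — from the minimal polynomial, the factor (x + 5)^2 tells us the largest block for λ = -5 has size 2.
Step 3 — with total size 6, 5 blocks, and largest block 2, the block sizes (in nonincreasing order) are [2, 1, 1, 1, 1].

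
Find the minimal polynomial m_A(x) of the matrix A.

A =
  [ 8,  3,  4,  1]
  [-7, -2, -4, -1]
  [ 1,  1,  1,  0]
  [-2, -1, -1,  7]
x^4 - 14*x^3 + 61*x^2 - 84*x + 36

The characteristic polynomial is χ_A(x) = (x - 6)^2*(x - 1)^2, so the eigenvalues are known. The minimal polynomial is
  m_A(x) = Π_λ (x − λ)^{k_λ}
where k_λ is the size of the *largest* Jordan block for λ (equivalently, the smallest k with (A − λI)^k v = 0 for every generalised eigenvector v of λ).

  λ = 1: largest Jordan block has size 2, contributing (x − 1)^2
  λ = 6: largest Jordan block has size 2, contributing (x − 6)^2

So m_A(x) = (x - 6)^2*(x - 1)^2 = x^4 - 14*x^3 + 61*x^2 - 84*x + 36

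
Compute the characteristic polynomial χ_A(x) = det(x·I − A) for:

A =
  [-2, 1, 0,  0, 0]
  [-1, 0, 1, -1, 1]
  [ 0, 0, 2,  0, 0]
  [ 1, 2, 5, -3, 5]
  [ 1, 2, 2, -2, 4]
x^5 - x^4 - 5*x^3 + x^2 + 8*x + 4

Expanding det(x·I − A) (e.g. by cofactor expansion or by noting that A is similar to its Jordan form J, which has the same characteristic polynomial as A) gives
  χ_A(x) = x^5 - x^4 - 5*x^3 + x^2 + 8*x + 4
which factors as (x - 2)^2*(x + 1)^3. The eigenvalues (with algebraic multiplicities) are λ = -1 with multiplicity 3, λ = 2 with multiplicity 2.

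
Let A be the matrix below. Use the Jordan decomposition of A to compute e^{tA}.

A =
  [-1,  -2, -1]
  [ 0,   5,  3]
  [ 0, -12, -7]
e^{tA} =
  [exp(-t), -2*t*exp(-t), -t*exp(-t)]
  [0, 6*t*exp(-t) + exp(-t), 3*t*exp(-t)]
  [0, -12*t*exp(-t), -6*t*exp(-t) + exp(-t)]

Strategy: write A = P · J · P⁻¹ where J is a Jordan canonical form, so e^{tA} = P · e^{tJ} · P⁻¹, and e^{tJ} can be computed block-by-block.

A has Jordan form
J =
  [-1,  1,  0]
  [ 0, -1,  0]
  [ 0,  0, -1]
(up to reordering of blocks).

Per-block formulas:
  For a 2×2 Jordan block J_2(-1): exp(t · J_2(-1)) = e^(-1t)·(I + t·N), where N is the 2×2 nilpotent shift.
  For a 1×1 block at λ = -1: exp(t · [-1]) = [e^(-1t)].

After assembling e^{tJ} and conjugating by P, we get:

e^{tA} =
  [exp(-t), -2*t*exp(-t), -t*exp(-t)]
  [0, 6*t*exp(-t) + exp(-t), 3*t*exp(-t)]
  [0, -12*t*exp(-t), -6*t*exp(-t) + exp(-t)]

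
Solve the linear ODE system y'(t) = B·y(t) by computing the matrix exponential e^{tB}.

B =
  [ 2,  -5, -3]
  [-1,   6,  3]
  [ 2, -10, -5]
e^{tB} =
  [t*exp(t) + exp(t), -5*t*exp(t), -3*t*exp(t)]
  [-t*exp(t), 5*t*exp(t) + exp(t), 3*t*exp(t)]
  [2*t*exp(t), -10*t*exp(t), -6*t*exp(t) + exp(t)]

Strategy: write B = P · J · P⁻¹ where J is a Jordan canonical form, so e^{tB} = P · e^{tJ} · P⁻¹, and e^{tJ} can be computed block-by-block.

B has Jordan form
J =
  [1, 1, 0]
  [0, 1, 0]
  [0, 0, 1]
(up to reordering of blocks).

Per-block formulas:
  For a 2×2 Jordan block J_2(1): exp(t · J_2(1)) = e^(1t)·(I + t·N), where N is the 2×2 nilpotent shift.
  For a 1×1 block at λ = 1: exp(t · [1]) = [e^(1t)].

After assembling e^{tJ} and conjugating by P, we get:

e^{tB} =
  [t*exp(t) + exp(t), -5*t*exp(t), -3*t*exp(t)]
  [-t*exp(t), 5*t*exp(t) + exp(t), 3*t*exp(t)]
  [2*t*exp(t), -10*t*exp(t), -6*t*exp(t) + exp(t)]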